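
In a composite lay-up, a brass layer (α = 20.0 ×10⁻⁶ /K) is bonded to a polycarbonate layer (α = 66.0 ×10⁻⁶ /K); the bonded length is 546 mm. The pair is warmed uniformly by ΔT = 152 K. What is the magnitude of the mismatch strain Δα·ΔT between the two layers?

6.99×10⁻³

Δα = |20.0 − 66.0|×10⁻⁶/K = 46.0×10⁻⁶/K.
Mismatch strain = Δα·ΔT = 46.0×10⁻⁶ × 152.0 = 6.99×10⁻³.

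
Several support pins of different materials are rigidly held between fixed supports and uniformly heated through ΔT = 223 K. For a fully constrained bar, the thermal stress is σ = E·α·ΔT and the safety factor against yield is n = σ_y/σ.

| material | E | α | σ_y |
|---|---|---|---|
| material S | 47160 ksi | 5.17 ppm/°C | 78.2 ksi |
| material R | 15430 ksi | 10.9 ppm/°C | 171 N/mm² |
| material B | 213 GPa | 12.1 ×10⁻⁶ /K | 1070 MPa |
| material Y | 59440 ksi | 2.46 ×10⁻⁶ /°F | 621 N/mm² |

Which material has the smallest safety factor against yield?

material R

Per material, after unit conversion:
  material S: E = 325.2, α = 5.17, σ_y = 539.2 → σ = 375 MPa, n = 1.44
  material R: E = 106.4, α = 10.9, σ_y = 171.0 → σ = 259 MPa, n = 0.661
  material B: E = 213.0, α = 12.1, σ_y = 1070 → σ = 575 MPa, n = 1.86
  material Y: E = 409.8, α = 4.43, σ_y = 621.0 → σ = 405 MPa, n = 1.53
Material R has the lowest safety factor, n = 0.661.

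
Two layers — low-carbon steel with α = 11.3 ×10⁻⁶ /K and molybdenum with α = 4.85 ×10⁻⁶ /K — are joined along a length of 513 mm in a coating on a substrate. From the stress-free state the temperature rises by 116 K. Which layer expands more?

low-carbon steel

α(low-carbon steel) = 11.3×10⁻⁶/K vs α(molybdenum) = 4.85×10⁻⁶/K.
Higher α expands more for the same ΔT: low-carbon steel.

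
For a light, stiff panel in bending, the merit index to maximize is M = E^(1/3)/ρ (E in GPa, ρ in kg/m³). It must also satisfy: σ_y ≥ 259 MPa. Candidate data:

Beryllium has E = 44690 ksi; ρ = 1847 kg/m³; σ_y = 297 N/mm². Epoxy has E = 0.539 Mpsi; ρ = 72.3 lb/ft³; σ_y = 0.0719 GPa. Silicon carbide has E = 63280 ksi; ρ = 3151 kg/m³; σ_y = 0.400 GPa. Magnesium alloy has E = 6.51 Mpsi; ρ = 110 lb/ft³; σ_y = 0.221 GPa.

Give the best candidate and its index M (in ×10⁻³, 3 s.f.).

beryllium, M = 3.66×10⁻³

Screen on constraints: σ_y ≥ 259 MPa. Survivors: beryllium, silicon carbide.
Convert each candidate to consistent units, then evaluate M:
  beryllium: E = 308.1 GPa, ρ = 1847 kg/m³
  silicon carbide: E = 436.3 GPa, ρ = 3151 kg/m³
  beryllium: M = 3.66×10⁻³
  silicon carbide: M = 2.41×10⁻³
Beryllium has the largest M.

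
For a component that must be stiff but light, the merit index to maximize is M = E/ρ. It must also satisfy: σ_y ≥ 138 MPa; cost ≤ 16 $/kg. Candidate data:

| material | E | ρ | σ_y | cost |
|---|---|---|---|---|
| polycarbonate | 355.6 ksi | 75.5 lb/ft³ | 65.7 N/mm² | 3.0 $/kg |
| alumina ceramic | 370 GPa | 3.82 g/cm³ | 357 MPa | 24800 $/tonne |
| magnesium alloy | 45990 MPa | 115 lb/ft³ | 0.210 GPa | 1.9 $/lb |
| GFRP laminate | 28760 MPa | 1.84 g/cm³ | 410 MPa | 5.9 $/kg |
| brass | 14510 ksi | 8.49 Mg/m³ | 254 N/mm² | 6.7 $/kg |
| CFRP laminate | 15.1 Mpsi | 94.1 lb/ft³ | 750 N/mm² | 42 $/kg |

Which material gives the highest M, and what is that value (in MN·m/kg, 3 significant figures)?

Screen on constraints: σ_y ≥ 138 MPa; cost ≤ 16 $/kg. Survivors: magnesium alloy, GFRP laminate, brass.
In SI units:
  magnesium alloy: E = 45.99 GPa, ρ = 1842 kg/m³
  GFRP laminate: E = 28.76 GPa, ρ = 1840 kg/m³
  brass: E = 100.0 GPa, ρ = 8490 kg/m³
  magnesium alloy: M = 25.0 MN·m/kg
  GFRP laminate: M = 15.6 MN·m/kg
  brass: M = 11.8 MN·m/kg
Magnesium alloy ranks first.

magnesium alloy, M = 25.0 MN·m/kg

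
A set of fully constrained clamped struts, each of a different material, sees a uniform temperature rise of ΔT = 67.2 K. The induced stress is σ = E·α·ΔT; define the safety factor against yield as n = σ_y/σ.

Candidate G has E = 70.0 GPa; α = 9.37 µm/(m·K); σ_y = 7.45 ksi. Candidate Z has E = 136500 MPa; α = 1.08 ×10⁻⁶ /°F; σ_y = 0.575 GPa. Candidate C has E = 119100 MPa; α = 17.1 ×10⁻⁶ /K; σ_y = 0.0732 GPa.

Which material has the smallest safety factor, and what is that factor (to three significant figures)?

candidate C, n = 0.535

With everything in SI (GPa, ×10⁻⁶/K, MPa):
  candidate G: E = 70.00, α = 9.37, σ_y = 51.37 → σ = 44.1 MPa, n = 1.17
  candidate Z: E = 136.5, α = 1.94, σ_y = 575.0 → σ = 17.8 MPa, n = 32.2
  candidate C: E = 119.1, α = 17.1, σ_y = 73.20 → σ = 137 MPa, n = 0.535
Candidate C has the lowest safety factor, n = 0.535.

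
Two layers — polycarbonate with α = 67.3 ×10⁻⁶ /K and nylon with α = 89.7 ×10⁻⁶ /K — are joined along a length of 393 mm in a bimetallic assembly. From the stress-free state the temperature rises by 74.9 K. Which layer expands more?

α(polycarbonate) = 67.3×10⁻⁶/K vs α(nylon) = 89.7×10⁻⁶/K.
Higher α expands more for the same ΔT: nylon.

nylon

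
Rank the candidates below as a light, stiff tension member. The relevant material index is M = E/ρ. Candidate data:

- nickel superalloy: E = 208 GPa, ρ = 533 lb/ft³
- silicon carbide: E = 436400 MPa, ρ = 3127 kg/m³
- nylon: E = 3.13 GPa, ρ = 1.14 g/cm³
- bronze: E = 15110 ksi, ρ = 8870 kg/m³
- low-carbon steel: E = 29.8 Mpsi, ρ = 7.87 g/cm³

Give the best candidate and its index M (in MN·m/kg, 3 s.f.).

Putting every candidate on a common basis:
  nickel superalloy: E = 208.0 GPa, ρ = 8538 kg/m³
  silicon carbide: E = 436.4 GPa, ρ = 3127 kg/m³
  nylon: E = 3.130 GPa, ρ = 1140 kg/m³
  bronze: E = 104.2 GPa, ρ = 8870 kg/m³
  low-carbon steel: E = 205.5 GPa, ρ = 7870 kg/m³
  silicon carbide: M = 140 MN·m/kg
  low-carbon steel: M = 26.1 MN·m/kg
  nickel superalloy: M = 24.4 MN·m/kg
  bronze: M = 11.7 MN·m/kg
  nylon: M = 2.75 MN·m/kg
The maximum is for silicon carbide.

silicon carbide, M = 140 MN·m/kg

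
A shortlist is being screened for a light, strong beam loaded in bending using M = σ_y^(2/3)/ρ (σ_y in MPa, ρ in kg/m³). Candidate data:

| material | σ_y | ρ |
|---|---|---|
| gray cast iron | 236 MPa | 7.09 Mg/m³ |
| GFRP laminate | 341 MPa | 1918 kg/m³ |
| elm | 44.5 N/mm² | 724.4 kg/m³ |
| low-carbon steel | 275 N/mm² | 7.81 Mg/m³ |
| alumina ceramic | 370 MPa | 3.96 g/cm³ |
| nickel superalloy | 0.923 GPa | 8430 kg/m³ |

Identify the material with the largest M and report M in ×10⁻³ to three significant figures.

Convert each candidate to consistent units, then evaluate M:
  gray cast iron: σ_y = 236.0 MPa, ρ = 7090 kg/m³
  GFRP laminate: σ_y = 341.0 MPa, ρ = 1918 kg/m³
  elm: σ_y = 44.50 MPa, ρ = 724.4 kg/m³
  low-carbon steel: σ_y = 275.0 MPa, ρ = 7810 kg/m³
  alumina ceramic: σ_y = 370.0 MPa, ρ = 3960 kg/m³
  nickel superalloy: σ_y = 923.0 MPa, ρ = 8430 kg/m³
  GFRP laminate: M = 25.4×10⁻³
  elm: M = 17.3×10⁻³
  alumina ceramic: M = 13.0×10⁻³
  nickel superalloy: M = 11.2×10⁻³
  low-carbon steel: M = 5.41×10⁻³
  gray cast iron: M = 5.39×10⁻³
GFRP laminate has the largest M.

GFRP laminate, M = 25.4×10⁻³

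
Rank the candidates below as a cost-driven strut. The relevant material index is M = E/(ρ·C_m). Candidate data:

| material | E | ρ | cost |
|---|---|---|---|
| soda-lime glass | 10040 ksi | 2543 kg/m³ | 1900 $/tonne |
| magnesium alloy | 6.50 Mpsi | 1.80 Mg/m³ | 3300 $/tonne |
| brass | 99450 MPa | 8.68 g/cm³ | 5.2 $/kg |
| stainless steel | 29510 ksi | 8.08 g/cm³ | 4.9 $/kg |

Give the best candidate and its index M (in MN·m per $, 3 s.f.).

soda-lime glass, M = 14.3 MN·m per $

Convert each candidate to consistent units, then evaluate M:
  soda-lime glass: E = 69.22 GPa, ρ = 2543 kg/m³, cost = 1.900 $/kg
  magnesium alloy: E = 44.82 GPa, ρ = 1800 kg/m³, cost = 3.300 $/kg
  brass: E = 99.45 GPa, ρ = 8680 kg/m³, cost = 5.200 $/kg
  stainless steel: E = 203.5 GPa, ρ = 8080 kg/m³, cost = 4.900 $/kg
  soda-lime glass: M = 14.3 MN·m per $
  magnesium alloy: M = 7.54 MN·m per $
  stainless steel: M = 5.14 MN·m per $
  brass: M = 2.20 MN·m per $
Soda-lime glass ranks first.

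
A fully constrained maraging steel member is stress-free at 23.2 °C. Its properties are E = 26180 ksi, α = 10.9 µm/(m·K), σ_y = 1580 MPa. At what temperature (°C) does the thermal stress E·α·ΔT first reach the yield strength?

826 °C

E = 26180 ksi = 180.5 GPa.
E·α·ΔT = 1580 MPa ⇒ ΔT = 1580 / (180.5×10³ × 10.9×10⁻⁶) = 803.0 K.
T = 23.2 + 803.0 = 826.2 °C.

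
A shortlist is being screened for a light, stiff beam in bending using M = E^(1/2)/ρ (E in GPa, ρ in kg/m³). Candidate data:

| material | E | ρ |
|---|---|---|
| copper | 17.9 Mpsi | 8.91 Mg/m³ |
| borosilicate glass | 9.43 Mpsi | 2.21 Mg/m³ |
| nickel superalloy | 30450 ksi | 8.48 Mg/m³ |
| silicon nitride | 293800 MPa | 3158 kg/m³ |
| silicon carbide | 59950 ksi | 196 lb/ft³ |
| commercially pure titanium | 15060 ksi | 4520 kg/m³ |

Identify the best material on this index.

silicon carbide

Putting every candidate on a common basis:
  copper: E = 123.4 GPa, ρ = 8910 kg/m³
  borosilicate glass: E = 65.02 GPa, ρ = 2210 kg/m³
  nickel superalloy: E = 209.9 GPa, ρ = 8480 kg/m³
  silicon nitride: E = 293.8 GPa, ρ = 3158 kg/m³
  silicon carbide: E = 413.3 GPa, ρ = 3140 kg/m³
  commercially pure titanium: E = 103.8 GPa, ρ = 4520 kg/m³
  silicon carbide: M = 6.48×10⁻³
  silicon nitride: M = 5.43×10⁻³
  borosilicate glass: M = 3.65×10⁻³
  commercially pure titanium: M = 2.25×10⁻³
  nickel superalloy: M = 1.71×10⁻³
  copper: M = 1.25×10⁻³
The maximum is for silicon carbide.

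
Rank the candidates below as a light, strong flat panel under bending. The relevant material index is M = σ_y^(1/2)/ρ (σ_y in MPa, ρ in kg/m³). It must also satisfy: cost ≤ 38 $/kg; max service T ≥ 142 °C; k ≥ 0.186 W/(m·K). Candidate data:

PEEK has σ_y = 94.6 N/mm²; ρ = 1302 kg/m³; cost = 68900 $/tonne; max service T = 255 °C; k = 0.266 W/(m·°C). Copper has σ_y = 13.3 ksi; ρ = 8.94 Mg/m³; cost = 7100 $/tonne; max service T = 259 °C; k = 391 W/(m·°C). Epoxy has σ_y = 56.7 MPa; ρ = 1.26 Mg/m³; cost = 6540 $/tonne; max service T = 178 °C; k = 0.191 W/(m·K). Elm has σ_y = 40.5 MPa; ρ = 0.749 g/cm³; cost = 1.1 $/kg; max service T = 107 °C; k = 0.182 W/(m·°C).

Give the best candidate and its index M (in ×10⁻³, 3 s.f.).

Screen on constraints: cost ≤ 38 $/kg; max service T ≥ 142 °C; k ≥ 0.186 W/(m·K). Survivors: copper, epoxy.
Putting every candidate on a common basis:
  copper: σ_y = 91.70 MPa, ρ = 8940 kg/m³
  epoxy: σ_y = 56.70 MPa, ρ = 1260 kg/m³
  epoxy: M = 5.98×10⁻³
  copper: M = 1.07×10⁻³
The maximum is for epoxy.

epoxy, M = 5.98×10⁻³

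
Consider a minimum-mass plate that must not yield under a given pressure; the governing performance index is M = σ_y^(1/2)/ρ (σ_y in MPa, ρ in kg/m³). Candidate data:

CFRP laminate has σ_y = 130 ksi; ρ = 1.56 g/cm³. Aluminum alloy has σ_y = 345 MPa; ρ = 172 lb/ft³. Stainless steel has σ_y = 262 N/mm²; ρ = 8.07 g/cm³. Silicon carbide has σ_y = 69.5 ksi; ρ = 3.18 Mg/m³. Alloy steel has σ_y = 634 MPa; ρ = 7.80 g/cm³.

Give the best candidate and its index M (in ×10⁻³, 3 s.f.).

Normalizing units and computing the index:
  CFRP laminate: σ_y = 896.3 MPa, ρ = 1560 kg/m³
  aluminum alloy: σ_y = 345.0 MPa, ρ = 2755 kg/m³
  stainless steel: σ_y = 262.0 MPa, ρ = 8070 kg/m³
  silicon carbide: σ_y = 479.2 MPa, ρ = 3180 kg/m³
  alloy steel: σ_y = 634.0 MPa, ρ = 7800 kg/m³
  CFRP laminate: M = 19.2×10⁻³
  silicon carbide: M = 6.88×10⁻³
  aluminum alloy: M = 6.74×10⁻³
  alloy steel: M = 3.23×10⁻³
  stainless steel: M = 2.01×10⁻³
Highest index: CFRP laminate.

CFRP laminate, M = 19.2×10⁻³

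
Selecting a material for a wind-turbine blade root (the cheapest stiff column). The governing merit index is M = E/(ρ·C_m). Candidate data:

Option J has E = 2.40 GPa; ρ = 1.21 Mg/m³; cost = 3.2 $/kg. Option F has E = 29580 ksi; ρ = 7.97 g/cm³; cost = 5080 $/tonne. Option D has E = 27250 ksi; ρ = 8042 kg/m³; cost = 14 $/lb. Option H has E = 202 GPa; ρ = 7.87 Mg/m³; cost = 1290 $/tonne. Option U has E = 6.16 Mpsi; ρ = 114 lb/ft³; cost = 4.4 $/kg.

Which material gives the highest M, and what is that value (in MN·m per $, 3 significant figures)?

Convert each candidate to consistent units, then evaluate M:
  option J: E = 2.400 GPa, ρ = 1210 kg/m³, cost = 3.200 $/kg
  option F: E = 203.9 GPa, ρ = 7970 kg/m³, cost = 5.080 $/kg
  option D: E = 187.9 GPa, ρ = 8042 kg/m³, cost = 30.86 $/kg
  option H: E = 202.0 GPa, ρ = 7870 kg/m³, cost = 1.290 $/kg
  option U: E = 42.47 GPa, ρ = 1826 kg/m³, cost = 4.400 $/kg
  option H: M = 19.9 MN·m per $
  option U: M = 5.29 MN·m per $
  option F: M = 5.04 MN·m per $
  option D: M = 0.757 MN·m per $
  option J: M = 0.620 MN·m per $
Option H has the largest M.

option H, M = 19.9 MN·m per $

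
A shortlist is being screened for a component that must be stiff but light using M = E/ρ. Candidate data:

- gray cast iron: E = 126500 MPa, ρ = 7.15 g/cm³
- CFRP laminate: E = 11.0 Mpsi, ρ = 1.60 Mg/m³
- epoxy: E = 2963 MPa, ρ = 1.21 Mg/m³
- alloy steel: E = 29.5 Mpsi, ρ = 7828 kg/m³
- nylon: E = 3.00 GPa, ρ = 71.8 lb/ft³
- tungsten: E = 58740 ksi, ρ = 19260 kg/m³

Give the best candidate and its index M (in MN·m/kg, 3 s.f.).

After converting to SI:
  gray cast iron: E = 126.5 GPa, ρ = 7150 kg/m³
  CFRP laminate: E = 75.84 GPa, ρ = 1600 kg/m³
  epoxy: E = 2.963 GPa, ρ = 1210 kg/m³
  alloy steel: E = 203.4 GPa, ρ = 7828 kg/m³
  nylon: E = 3.000 GPa, ρ = 1150 kg/m³
  tungsten: E = 405.0 GPa, ρ = 19260 kg/m³
  CFRP laminate: M = 47.4 MN·m/kg
  alloy steel: M = 26.0 MN·m/kg
  tungsten: M = 21.0 MN·m/kg
  gray cast iron: M = 17.7 MN·m/kg
  nylon: M = 2.61 MN·m/kg
  epoxy: M = 2.45 MN·m/kg
The maximum is for CFRP laminate.

CFRP laminate, M = 47.4 MN·m/kg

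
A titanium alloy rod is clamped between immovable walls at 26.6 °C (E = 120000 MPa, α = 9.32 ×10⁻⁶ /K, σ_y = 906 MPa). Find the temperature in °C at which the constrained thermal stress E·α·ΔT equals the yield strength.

837 °C

E = 120000 MPa = 120.0 GPa.
E·α·ΔT = 906.0 MPa ⇒ ΔT = 906.0 / (120.0×10³ × 9.32×10⁻⁶) = 810.1 K.
T = 26.6 + 810.1 = 836.7 °C.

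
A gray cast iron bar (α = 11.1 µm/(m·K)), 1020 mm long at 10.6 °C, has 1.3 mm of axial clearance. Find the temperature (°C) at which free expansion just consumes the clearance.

α·L₀·ΔT = 1.3 mm ⇒ ΔT = 1.3 / (11.1×10⁻⁶ × 1020.0) = 114.8 K.
T = 10.6 + 114.8 = 125.4 °C.

125 °C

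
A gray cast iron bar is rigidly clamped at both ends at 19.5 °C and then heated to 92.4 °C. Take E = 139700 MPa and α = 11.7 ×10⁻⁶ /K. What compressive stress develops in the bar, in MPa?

E = 139700 MPa = 139.7 GPa.
ΔT = 72.90 K. Constrained thermal stress σ = E·α·ΔT = 139.7×10³ MPa × 11.7×10⁻⁶ × 72.90 = 119 MPa (compressive).

119 MPa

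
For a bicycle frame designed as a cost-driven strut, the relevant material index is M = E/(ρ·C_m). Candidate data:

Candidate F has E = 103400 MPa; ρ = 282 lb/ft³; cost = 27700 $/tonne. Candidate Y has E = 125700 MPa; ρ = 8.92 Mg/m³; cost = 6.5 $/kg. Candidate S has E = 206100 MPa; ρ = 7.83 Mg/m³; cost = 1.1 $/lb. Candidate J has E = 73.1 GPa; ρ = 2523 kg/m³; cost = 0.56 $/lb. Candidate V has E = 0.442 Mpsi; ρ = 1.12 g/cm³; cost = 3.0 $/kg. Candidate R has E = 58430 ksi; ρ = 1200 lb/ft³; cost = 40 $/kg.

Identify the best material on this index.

candidate J

In SI units:
  candidate F: E = 103.4 GPa, ρ = 4517 kg/m³, cost = 27.70 $/kg
  candidate Y: E = 125.7 GPa, ρ = 8920 kg/m³, cost = 6.500 $/kg
  candidate S: E = 206.1 GPa, ρ = 7830 kg/m³, cost = 2.425 $/kg
  candidate J: E = 73.10 GPa, ρ = 2523 kg/m³, cost = 1.235 $/kg
  candidate V: E = 3.047 GPa, ρ = 1120 kg/m³, cost = 3.000 $/kg
  candidate R: E = 402.9 GPa, ρ = 19220 kg/m³, cost = 40.00 $/kg
  candidate J: M = 23.5 MN·m per $
  candidate S: M = 10.9 MN·m per $
  candidate Y: M = 2.17 MN·m per $
  candidate V: M = 0.907 MN·m per $
  candidate F: M = 0.826 MN·m per $
  candidate R: M = 0.524 MN·m per $
Highest index: candidate J.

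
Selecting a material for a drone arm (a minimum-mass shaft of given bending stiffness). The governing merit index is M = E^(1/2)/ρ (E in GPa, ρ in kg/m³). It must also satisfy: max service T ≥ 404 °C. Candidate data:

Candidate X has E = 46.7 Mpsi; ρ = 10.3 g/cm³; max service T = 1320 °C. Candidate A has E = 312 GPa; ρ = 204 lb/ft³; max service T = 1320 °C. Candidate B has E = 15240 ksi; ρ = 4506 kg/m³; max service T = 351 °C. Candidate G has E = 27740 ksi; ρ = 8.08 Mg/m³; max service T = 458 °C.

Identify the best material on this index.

candidate A

Screen on constraints: max service T ≥ 404 °C. Survivors: candidate X, candidate A, candidate G.
Convert each candidate to consistent units, then evaluate M:
  candidate X: E = 322.0 GPa, ρ = 10300 kg/m³
  candidate A: E = 312.0 GPa, ρ = 3268 kg/m³
  candidate G: E = 191.3 GPa, ρ = 8080 kg/m³
  candidate A: M = 5.41×10⁻³
  candidate X: M = 1.74×10⁻³
  candidate G: M = 1.71×10⁻³
The maximum is for candidate A.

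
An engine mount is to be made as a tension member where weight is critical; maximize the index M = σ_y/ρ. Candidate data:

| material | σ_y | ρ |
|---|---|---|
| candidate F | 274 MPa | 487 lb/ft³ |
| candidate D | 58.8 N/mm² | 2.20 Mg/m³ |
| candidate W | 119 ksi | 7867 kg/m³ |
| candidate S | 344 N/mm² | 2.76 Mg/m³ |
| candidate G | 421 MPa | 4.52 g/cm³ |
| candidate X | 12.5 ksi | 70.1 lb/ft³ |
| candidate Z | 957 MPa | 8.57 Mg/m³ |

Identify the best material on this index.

Normalizing units and computing the index:
  candidate F: σ_y = 274.0 MPa, ρ = 7801 kg/m³
  candidate D: σ_y = 58.80 MPa, ρ = 2200 kg/m³
  candidate W: σ_y = 820.5 MPa, ρ = 7867 kg/m³
  candidate S: σ_y = 344.0 MPa, ρ = 2760 kg/m³
  candidate G: σ_y = 421.0 MPa, ρ = 4520 kg/m³
  candidate X: σ_y = 86.18 MPa, ρ = 1123 kg/m³
  candidate Z: σ_y = 957.0 MPa, ρ = 8570 kg/m³
  candidate S: M = 125 kN·m/kg
  candidate Z: M = 112 kN·m/kg
  candidate W: M = 104 kN·m/kg
  candidate G: M = 93.1 kN·m/kg
  candidate X: M = 76.8 kN·m/kg
  candidate F: M = 35.1 kN·m/kg
  candidate D: M = 26.7 kN·m/kg
Candidate S has the largest M.

candidate S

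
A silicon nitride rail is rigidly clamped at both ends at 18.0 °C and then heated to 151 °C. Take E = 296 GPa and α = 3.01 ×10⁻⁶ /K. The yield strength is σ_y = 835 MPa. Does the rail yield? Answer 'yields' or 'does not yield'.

does not yield

ΔT = 133.0 K. Constrained thermal stress σ = E·α·ΔT = 296.0×10³ MPa × 3.01×10⁻⁶ × 133.0 = 118 MPa (compressive).
Compare to σ_y = 835 MPa: σ < σ_y, so it does not yield.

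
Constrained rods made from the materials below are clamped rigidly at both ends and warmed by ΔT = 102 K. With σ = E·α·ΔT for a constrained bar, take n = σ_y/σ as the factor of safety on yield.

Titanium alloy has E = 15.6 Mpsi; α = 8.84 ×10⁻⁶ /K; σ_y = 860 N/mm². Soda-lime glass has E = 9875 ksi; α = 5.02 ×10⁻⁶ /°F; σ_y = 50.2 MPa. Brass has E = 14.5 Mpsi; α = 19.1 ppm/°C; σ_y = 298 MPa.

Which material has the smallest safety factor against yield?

soda-lime glass

In consistent units (E in GPa, α in ×10⁻⁶/K, σ_y in MPa):
  titanium alloy: E = 107.6, α = 8.84, σ_y = 860.0 → σ = 97.0 MPa, n = 8.87
  soda-lime glass: E = 68.09, α = 9.04, σ_y = 50.20 → σ = 62.8 MPa, n = 0.800
  brass: E = 99.97, α = 19.1, σ_y = 298.0 → σ = 195 MPa, n = 1.53
Smallest n: soda-lime glass with n = 0.800.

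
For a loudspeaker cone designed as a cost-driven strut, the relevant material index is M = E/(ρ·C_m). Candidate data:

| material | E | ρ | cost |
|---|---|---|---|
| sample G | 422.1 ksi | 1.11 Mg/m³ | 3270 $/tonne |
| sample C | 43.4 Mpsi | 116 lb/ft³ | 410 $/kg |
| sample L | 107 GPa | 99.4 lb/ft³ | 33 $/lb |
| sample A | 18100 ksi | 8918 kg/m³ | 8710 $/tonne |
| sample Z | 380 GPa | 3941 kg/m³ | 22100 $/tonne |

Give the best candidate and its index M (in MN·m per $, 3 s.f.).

sample Z, M = 4.36 MN·m per $

Convert each candidate to consistent units, then evaluate M:
  sample G: E = 2.910 GPa, ρ = 1110 kg/m³, cost = 3.270 $/kg
  sample C: E = 299.2 GPa, ρ = 1858 kg/m³, cost = 410.0 $/kg
  sample L: E = 107.0 GPa, ρ = 1592 kg/m³, cost = 72.75 $/kg
  sample A: E = 124.8 GPa, ρ = 8918 kg/m³, cost = 8.710 $/kg
  sample Z: E = 380.0 GPa, ρ = 3941 kg/m³, cost = 22.10 $/kg
  sample Z: M = 4.36 MN·m per $
  sample A: M = 1.61 MN·m per $
  sample L: M = 0.924 MN·m per $
  sample G: M = 0.802 MN·m per $
  sample C: M = 0.393 MN·m per $
Sample Z has the largest M.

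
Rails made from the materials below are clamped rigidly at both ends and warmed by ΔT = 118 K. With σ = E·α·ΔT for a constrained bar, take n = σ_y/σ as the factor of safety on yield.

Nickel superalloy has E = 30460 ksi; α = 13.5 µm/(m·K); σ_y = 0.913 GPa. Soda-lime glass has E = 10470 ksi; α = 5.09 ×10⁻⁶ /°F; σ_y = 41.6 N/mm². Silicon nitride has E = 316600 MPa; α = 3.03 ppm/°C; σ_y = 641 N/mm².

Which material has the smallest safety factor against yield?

soda-lime glass

With everything in SI (GPa, ×10⁻⁶/K, MPa):
  nickel superalloy: E = 210.0, α = 13.5, σ_y = 913.0 → σ = 335 MPa, n = 2.73
  soda-lime glass: E = 72.19, α = 9.16, σ_y = 41.60 → σ = 78.0 MPa, n = 0.533
  silicon nitride: E = 316.6, α = 3.03, σ_y = 641.0 → σ = 113 MPa, n = 5.66
Smallest n: soda-lime glass with n = 0.533.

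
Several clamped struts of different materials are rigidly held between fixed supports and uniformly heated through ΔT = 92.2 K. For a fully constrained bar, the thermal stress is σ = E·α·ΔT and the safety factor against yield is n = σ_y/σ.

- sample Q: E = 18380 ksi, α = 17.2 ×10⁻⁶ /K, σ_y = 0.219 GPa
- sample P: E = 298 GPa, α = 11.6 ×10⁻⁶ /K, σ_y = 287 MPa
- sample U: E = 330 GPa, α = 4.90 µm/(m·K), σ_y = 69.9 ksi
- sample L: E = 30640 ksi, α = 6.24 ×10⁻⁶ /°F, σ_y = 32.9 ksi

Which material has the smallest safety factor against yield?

sample P

With everything in SI (GPa, ×10⁻⁶/K, MPa):
  sample Q: E = 126.7, α = 17.2, σ_y = 219.0 → σ = 201 MPa, n = 1.09
  sample P: E = 298.0, α = 11.6, σ_y = 287.0 → σ = 319 MPa, n = 0.900
  sample U: E = 330.0, α = 4.90, σ_y = 481.9 → σ = 149 MPa, n = 3.23
  sample L: E = 211.3, α = 11.2, σ_y = 226.8 → σ = 219 MPa, n = 1.04
The minimum is sample P at n = 0.900.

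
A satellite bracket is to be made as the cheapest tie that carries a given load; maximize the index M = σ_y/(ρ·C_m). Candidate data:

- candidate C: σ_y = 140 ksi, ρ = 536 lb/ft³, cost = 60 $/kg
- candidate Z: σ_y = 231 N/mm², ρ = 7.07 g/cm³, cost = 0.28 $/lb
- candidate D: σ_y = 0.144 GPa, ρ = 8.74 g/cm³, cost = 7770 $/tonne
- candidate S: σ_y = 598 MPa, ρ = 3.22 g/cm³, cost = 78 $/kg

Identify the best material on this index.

candidate Z

Convert each candidate to consistent units, then evaluate M:
  candidate C: σ_y = 965.3 MPa, ρ = 8586 kg/m³, cost = 60.00 $/kg
  candidate Z: σ_y = 231.0 MPa, ρ = 7070 kg/m³, cost = 0.6173 $/kg
  candidate D: σ_y = 144.0 MPa, ρ = 8740 kg/m³, cost = 7.770 $/kg
  candidate S: σ_y = 598.0 MPa, ρ = 3220 kg/m³, cost = 78.00 $/kg
  candidate Z: M = 52.9 kN·m per $
  candidate S: M = 2.38 kN·m per $
  candidate D: M = 2.12 kN·m per $
  candidate C: M = 1.87 kN·m per $
Candidate Z ranks first.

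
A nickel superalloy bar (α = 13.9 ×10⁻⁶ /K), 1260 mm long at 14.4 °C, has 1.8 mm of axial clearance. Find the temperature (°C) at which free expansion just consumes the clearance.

117 °C

α·L₀·ΔT = 1.8 mm ⇒ ΔT = 1.8 / (13.9×10⁻⁶ × 1260.0) = 102.8 K.
T = 14.4 + 102.8 = 117.2 °C.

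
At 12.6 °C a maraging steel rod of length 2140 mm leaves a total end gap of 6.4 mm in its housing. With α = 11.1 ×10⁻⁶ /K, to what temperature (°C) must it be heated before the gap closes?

α·L₀·ΔT = 6.4 mm ⇒ ΔT = 6.4 / (11.1×10⁻⁶ × 2140.0) = 269.4 K.
T = 12.6 + 269.4 = 282.0 °C.

282 °C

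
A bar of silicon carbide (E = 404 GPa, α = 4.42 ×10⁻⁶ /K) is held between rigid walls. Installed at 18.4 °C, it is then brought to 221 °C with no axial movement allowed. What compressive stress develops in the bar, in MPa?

ΔT = 202.6 K. Constrained thermal stress σ = E·α·ΔT = 404.0×10³ MPa × 4.42×10⁻⁶ × 202.6 = 362 MPa (compressive).

362 MPa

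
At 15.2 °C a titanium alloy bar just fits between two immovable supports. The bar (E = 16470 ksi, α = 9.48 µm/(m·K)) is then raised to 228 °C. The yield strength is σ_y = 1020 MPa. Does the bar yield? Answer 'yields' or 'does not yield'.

does not yield

E = 16470 ksi = 113.6 GPa.
ΔT = 212.8 K. Constrained thermal stress σ = E·α·ΔT = 113.6×10³ MPa × 9.48×10⁻⁶ × 212.8 = 229 MPa (compressive).
Compare to σ_y = 1020 MPa: σ < σ_y, so it does not yield.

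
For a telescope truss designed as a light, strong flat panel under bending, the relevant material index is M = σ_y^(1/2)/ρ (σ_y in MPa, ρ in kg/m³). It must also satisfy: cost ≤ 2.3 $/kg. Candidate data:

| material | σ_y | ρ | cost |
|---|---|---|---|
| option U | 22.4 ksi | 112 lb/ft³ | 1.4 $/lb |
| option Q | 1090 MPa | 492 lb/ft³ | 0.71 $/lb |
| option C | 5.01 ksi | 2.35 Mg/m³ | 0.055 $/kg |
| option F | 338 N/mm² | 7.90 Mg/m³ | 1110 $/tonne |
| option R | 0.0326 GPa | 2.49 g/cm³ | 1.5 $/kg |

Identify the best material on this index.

Screen on constraints: cost ≤ 2.3 $/kg. Survivors: option Q, option C, option F, option R.
After converting to SI:
  option Q: σ_y = 1090 MPa, ρ = 7881 kg/m³
  option C: σ_y = 34.54 MPa, ρ = 2350 kg/m³
  option F: σ_y = 338.0 MPa, ρ = 7900 kg/m³
  option R: σ_y = 32.60 MPa, ρ = 2490 kg/m³
  option Q: M = 4.19×10⁻³
  option C: M = 2.50×10⁻³
  option F: M = 2.33×10⁻³
  option R: M = 2.29×10⁻³
Option Q ranks first.

option Q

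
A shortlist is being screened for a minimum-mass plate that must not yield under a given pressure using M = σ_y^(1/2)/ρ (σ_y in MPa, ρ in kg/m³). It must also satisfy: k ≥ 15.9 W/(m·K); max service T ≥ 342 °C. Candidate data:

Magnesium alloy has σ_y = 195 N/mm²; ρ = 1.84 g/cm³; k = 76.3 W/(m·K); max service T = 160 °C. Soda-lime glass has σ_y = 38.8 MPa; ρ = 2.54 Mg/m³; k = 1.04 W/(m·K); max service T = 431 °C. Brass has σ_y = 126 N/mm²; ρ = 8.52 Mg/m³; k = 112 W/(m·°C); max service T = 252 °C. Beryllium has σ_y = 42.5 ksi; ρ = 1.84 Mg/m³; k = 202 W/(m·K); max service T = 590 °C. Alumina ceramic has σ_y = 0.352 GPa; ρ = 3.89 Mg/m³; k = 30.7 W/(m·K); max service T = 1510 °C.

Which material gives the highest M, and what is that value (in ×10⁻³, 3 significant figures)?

Screen on constraints: k ≥ 15.9 W/(m·K); max service T ≥ 342 °C. Survivors: beryllium, alumina ceramic.
After converting to SI:
  beryllium: σ_y = 293.0 MPa, ρ = 1840 kg/m³
  alumina ceramic: σ_y = 352.0 MPa, ρ = 3890 kg/m³
  beryllium: M = 9.30×10⁻³
  alumina ceramic: M = 4.82×10⁻³
Beryllium has the largest M.

beryllium, M = 9.30×10⁻³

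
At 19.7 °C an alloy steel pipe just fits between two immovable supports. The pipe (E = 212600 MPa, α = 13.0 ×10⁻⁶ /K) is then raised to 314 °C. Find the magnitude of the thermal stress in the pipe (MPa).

813 MPa

E = 212600 MPa = 212.6 GPa.
ΔT = 294.3 K. Constrained thermal stress σ = E·α·ΔT = 212.6×10³ MPa × 13.0×10⁻⁶ × 294.3 = 813 MPa (compressive).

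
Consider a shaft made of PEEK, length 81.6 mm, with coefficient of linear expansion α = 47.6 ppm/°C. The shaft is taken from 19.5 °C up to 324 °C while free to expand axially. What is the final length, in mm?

82.783 mm

ΔT = 324 − 19.5 = 304.5 K.
ΔL = α·L₀·ΔT = 47.6×10⁻⁶ × 81.6 mm × 304.5 K = 1.18 mm.
L = L₀ + ΔL = 81.6 + 1.18 = 82.783 mm.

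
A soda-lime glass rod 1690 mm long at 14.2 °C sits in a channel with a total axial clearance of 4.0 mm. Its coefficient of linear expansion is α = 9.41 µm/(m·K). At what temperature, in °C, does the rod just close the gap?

α·L₀·ΔT = 4.0 mm ⇒ ΔT = 4.0 / (9.41×10⁻⁶ × 1690.0) = 251.5 K.
T = 14.2 + 251.5 = 265.7 °C.

266 °C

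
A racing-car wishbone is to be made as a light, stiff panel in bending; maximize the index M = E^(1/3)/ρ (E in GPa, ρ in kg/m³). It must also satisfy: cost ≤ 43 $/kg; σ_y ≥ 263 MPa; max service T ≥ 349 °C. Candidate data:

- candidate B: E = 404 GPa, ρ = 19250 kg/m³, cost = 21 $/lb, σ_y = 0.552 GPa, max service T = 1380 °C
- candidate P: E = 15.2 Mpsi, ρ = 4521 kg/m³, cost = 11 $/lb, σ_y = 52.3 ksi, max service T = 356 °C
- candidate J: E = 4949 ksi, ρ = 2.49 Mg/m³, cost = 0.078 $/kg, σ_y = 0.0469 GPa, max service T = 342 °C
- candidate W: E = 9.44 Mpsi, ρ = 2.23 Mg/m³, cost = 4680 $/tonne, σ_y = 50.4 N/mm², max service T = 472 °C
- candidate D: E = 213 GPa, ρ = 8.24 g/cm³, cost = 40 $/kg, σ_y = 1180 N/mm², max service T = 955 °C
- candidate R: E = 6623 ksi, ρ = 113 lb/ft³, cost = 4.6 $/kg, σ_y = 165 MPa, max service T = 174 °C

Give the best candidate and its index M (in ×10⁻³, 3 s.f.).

Screen on constraints: cost ≤ 43 $/kg; σ_y ≥ 263 MPa; max service T ≥ 349 °C. Survivors: candidate P, candidate D.
Normalizing units and computing the index:
  candidate P: E = 104.8 GPa, ρ = 4521 kg/m³
  candidate D: E = 213.0 GPa, ρ = 8240 kg/m³
  candidate P: M = 1.04×10⁻³
  candidate D: M = 0.725×10⁻³
Candidate P ranks first.

candidate P, M = 1.04×10⁻³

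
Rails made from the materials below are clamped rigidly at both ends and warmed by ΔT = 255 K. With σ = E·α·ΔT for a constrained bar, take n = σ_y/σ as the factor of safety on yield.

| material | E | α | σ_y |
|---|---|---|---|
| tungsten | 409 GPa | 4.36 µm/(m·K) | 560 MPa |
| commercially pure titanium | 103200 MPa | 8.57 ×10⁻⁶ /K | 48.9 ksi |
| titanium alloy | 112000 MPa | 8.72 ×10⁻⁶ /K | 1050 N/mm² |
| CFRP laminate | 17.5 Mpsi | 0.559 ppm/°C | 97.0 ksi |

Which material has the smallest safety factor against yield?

tungsten

In consistent units (E in GPa, α in ×10⁻⁶/K, σ_y in MPa):
  tungsten: E = 409.0, α = 4.36, σ_y = 560.0 → σ = 455 MPa, n = 1.23
  commercially pure titanium: E = 103.2, α = 8.57, σ_y = 337.2 → σ = 226 MPa, n = 1.49
  titanium alloy: E = 112.0, α = 8.72, σ_y = 1050 → σ = 249 MPa, n = 4.22
  CFRP laminate: E = 120.7, α = 0.559, σ_y = 668.8 → σ = 17.2 MPa, n = 38.9
Tungsten has the lowest safety factor, n = 1.23.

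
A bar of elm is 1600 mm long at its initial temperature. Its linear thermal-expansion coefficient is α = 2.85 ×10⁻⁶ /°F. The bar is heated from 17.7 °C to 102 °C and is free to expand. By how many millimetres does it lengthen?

0.692 mm

Convert α: 2.85×10⁻⁶/°F × (9/5) = 5.13×10⁻⁶/K.
ΔT = 102 − 17.7 = 84.30 K.
ΔL = α·L₀·ΔT = 5.13×10⁻⁶ × 1600 mm × 84.30 K = 0.692 mm.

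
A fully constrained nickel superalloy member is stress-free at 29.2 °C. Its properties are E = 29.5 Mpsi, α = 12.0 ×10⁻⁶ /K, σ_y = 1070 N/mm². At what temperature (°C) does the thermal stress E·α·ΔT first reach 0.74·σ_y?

E = 29.5 Mpsi = 203.4 GPa.
σ_y = 1070 N/mm² = 1070 MPa.
E·α·ΔT = 791.8 MPa ⇒ ΔT = 791.8 / (203.4×10³ × 12.0×10⁻⁶) = 324.4 K.
T = 29.2 + 324.4 = 353.6 °C.

354 °C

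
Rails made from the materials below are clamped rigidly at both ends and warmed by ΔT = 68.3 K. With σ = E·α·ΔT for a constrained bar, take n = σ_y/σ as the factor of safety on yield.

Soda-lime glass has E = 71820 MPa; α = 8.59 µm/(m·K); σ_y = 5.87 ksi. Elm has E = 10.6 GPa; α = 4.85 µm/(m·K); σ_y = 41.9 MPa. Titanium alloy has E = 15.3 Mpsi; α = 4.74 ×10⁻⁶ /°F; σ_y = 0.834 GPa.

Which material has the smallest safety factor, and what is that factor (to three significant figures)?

soda-lime glass, n = 0.961

Converting E to GPa, α to ×10⁻⁶/K, σ_y to MPa, then σ and n for each:
  soda-lime glass: E = 71.82, α = 8.59, σ_y = 40.47 → σ = 42.1 MPa, n = 0.961
  elm: E = 10.60, α = 4.85, σ_y = 41.90 → σ = 3.51 MPa, n = 11.9
  titanium alloy: E = 105.5, α = 8.53, σ_y = 834.0 → σ = 61.5 MPa, n = 13.6
Soda-lime glass has the lowest safety factor, n = 0.961.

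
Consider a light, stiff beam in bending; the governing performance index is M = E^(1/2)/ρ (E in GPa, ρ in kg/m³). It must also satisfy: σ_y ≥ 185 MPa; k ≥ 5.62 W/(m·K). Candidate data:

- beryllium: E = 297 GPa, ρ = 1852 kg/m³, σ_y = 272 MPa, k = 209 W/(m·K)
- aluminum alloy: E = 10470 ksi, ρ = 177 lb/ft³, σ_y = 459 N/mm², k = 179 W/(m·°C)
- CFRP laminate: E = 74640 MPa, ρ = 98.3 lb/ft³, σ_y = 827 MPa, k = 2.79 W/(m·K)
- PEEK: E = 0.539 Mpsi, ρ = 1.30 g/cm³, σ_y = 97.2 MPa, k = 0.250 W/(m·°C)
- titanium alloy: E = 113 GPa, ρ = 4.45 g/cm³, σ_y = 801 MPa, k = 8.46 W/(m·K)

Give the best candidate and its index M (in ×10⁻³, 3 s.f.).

Screen on constraints: σ_y ≥ 185 MPa; k ≥ 5.62 W/(m·K). Survivors: beryllium, aluminum alloy, titanium alloy.
Convert each candidate to consistent units, then evaluate M:
  beryllium: E = 297.0 GPa, ρ = 1852 kg/m³
  aluminum alloy: E = 72.19 GPa, ρ = 2835 kg/m³
  titanium alloy: E = 113.0 GPa, ρ = 4450 kg/m³
  beryllium: M = 9.31×10⁻³
  aluminum alloy: M = 3.00×10⁻³
  titanium alloy: M = 2.39×10⁻³
Beryllium has the largest M.

beryllium, M = 9.31×10⁻³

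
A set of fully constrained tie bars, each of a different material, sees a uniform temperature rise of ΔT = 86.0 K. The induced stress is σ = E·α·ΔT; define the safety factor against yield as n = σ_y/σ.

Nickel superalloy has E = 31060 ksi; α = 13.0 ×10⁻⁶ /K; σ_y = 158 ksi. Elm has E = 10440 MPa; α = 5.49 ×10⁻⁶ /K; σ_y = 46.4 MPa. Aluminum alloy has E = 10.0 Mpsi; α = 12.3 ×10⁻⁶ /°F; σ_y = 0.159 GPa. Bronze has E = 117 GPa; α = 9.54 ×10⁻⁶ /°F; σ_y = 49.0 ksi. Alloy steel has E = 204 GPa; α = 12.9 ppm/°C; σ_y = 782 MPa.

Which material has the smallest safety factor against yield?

aluminum alloy

With everything in SI (GPa, ×10⁻⁶/K, MPa):
  nickel superalloy: E = 214.2, α = 13.0, σ_y = 1089 → σ = 239 MPa, n = 4.55
  elm: E = 10.44, α = 5.49, σ_y = 46.40 → σ = 4.93 MPa, n = 9.41
  aluminum alloy: E = 68.95, α = 22.1, σ_y = 159.0 → σ = 131 MPa, n = 1.21
  bronze: E = 117.0, α = 17.2, σ_y = 337.8 → σ = 173 MPa, n = 1.96
  alloy steel: E = 204.0, α = 12.9, σ_y = 782.0 → σ = 226 MPa, n = 3.46
The minimum is aluminum alloy at n = 1.21.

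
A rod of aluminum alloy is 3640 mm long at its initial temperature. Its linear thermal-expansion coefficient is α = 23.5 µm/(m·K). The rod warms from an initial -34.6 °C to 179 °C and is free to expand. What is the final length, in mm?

ΔT = 179 − (-34.6) = 213.6 K.
ΔL = α·L₀·ΔT = 23.5×10⁻⁶ × 3640 mm × 213.6 K = 18.3 mm.
L = L₀ + ΔL = 3640 + 18.3 = 3658.3 mm.

3658.3 mm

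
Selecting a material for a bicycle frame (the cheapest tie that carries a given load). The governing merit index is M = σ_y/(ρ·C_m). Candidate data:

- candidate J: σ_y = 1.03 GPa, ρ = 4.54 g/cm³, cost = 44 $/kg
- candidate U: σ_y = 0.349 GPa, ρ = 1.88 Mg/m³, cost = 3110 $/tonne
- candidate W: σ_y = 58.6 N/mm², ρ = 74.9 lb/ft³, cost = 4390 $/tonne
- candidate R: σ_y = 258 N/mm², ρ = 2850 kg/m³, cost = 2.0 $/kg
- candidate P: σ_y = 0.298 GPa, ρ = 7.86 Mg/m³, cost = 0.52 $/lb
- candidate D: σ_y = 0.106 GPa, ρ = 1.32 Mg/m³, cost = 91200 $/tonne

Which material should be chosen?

Normalizing units and computing the index:
  candidate J: σ_y = 1030 MPa, ρ = 4540 kg/m³, cost = 44.00 $/kg
  candidate U: σ_y = 349.0 MPa, ρ = 1880 kg/m³, cost = 3.110 $/kg
  candidate W: σ_y = 58.60 MPa, ρ = 1200 kg/m³, cost = 4.390 $/kg
  candidate R: σ_y = 258.0 MPa, ρ = 2850 kg/m³, cost = 2.000 $/kg
  candidate P: σ_y = 298.0 MPa, ρ = 7860 kg/m³, cost = 1.146 $/kg
  candidate D: σ_y = 106.0 MPa, ρ = 1320 kg/m³, cost = 91.20 $/kg
  candidate U: M = 59.7 kN·m per $
  candidate R: M = 45.3 kN·m per $
  candidate P: M = 33.1 kN·m per $
  candidate W: M = 11.1 kN·m per $
  candidate J: M = 5.16 kN·m per $
  candidate D: M = 0.881 kN·m per $
Candidate U ranks first.

candidate U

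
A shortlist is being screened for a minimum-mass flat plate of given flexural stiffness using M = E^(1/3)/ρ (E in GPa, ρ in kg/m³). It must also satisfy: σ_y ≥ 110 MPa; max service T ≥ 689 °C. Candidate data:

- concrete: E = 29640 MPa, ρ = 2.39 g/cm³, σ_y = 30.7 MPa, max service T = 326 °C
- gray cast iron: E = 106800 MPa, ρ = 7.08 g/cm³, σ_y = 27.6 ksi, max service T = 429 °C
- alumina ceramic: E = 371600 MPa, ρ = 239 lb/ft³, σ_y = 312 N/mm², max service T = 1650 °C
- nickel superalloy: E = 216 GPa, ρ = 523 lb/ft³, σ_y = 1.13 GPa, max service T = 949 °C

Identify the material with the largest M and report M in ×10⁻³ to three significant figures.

alumina ceramic, M = 1.88×10⁻³

Screen on constraints: σ_y ≥ 110 MPa; max service T ≥ 689 °C. Survivors: alumina ceramic, nickel superalloy.
In SI units:
  alumina ceramic: E = 371.6 GPa, ρ = 3828 kg/m³
  nickel superalloy: E = 216.0 GPa, ρ = 8378 kg/m³
  alumina ceramic: M = 1.88×10⁻³
  nickel superalloy: M = 0.716×10⁻³
The maximum is for alumina ceramic.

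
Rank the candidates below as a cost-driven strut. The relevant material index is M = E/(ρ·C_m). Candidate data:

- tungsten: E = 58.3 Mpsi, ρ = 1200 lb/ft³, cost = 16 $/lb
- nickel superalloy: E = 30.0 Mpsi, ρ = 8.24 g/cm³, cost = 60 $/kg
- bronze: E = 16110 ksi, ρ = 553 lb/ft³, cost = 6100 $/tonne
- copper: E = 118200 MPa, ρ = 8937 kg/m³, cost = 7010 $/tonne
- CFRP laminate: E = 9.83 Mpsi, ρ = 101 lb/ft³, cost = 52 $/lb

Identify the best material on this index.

bronze

Putting every candidate on a common basis:
  tungsten: E = 402.0 GPa, ρ = 19220 kg/m³, cost = 35.27 $/kg
  nickel superalloy: E = 206.8 GPa, ρ = 8240 kg/m³, cost = 60.00 $/kg
  bronze: E = 111.1 GPa, ρ = 8858 kg/m³, cost = 6.100 $/kg
  copper: E = 118.2 GPa, ρ = 8937 kg/m³, cost = 7.010 $/kg
  CFRP laminate: E = 67.78 GPa, ρ = 1618 kg/m³, cost = 114.6 $/kg
  bronze: M = 2.06 MN·m per $
  copper: M = 1.89 MN·m per $
  tungsten: M = 0.593 MN·m per $
  nickel superalloy: M = 0.418 MN·m per $
  CFRP laminate: M = 0.365 MN·m per $
Bronze has the largest M.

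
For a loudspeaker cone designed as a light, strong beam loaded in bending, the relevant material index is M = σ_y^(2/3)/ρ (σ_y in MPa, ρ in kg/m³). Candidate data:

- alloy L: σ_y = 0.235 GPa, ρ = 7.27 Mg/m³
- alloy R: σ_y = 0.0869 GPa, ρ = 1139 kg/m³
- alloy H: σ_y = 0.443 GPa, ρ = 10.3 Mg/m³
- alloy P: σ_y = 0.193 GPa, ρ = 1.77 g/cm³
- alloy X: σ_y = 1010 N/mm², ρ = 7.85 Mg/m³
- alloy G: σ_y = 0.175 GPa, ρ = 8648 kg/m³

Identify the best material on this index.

alloy P

Putting every candidate on a common basis:
  alloy L: σ_y = 235.0 MPa, ρ = 7270 kg/m³
  alloy R: σ_y = 86.90 MPa, ρ = 1139 kg/m³
  alloy H: σ_y = 443.0 MPa, ρ = 10300 kg/m³
  alloy P: σ_y = 193.0 MPa, ρ = 1770 kg/m³
  alloy X: σ_y = 1010 MPa, ρ = 7850 kg/m³
  alloy G: σ_y = 175.0 MPa, ρ = 8648 kg/m³
  alloy P: M = 18.9×10⁻³
  alloy R: M = 17.2×10⁻³
  alloy X: M = 12.8×10⁻³
  alloy H: M = 5.64×10⁻³
  alloy L: M = 5.24×10⁻³
  alloy G: M = 3.62×10⁻³
The maximum is for alloy P.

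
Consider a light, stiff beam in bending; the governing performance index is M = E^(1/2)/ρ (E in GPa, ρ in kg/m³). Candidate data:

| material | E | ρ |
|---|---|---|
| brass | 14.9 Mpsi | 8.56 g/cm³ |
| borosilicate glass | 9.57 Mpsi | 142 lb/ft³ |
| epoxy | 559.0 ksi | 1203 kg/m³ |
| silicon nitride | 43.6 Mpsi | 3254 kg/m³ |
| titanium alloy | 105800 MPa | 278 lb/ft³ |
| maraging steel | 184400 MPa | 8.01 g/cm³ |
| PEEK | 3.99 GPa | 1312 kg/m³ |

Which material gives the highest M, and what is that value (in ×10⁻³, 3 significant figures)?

silicon nitride, M = 5.33×10⁻³

After converting to SI:
  brass: E = 102.7 GPa, ρ = 8560 kg/m³
  borosilicate glass: E = 65.98 GPa, ρ = 2275 kg/m³
  epoxy: E = 3.854 GPa, ρ = 1203 kg/m³
  silicon nitride: E = 300.6 GPa, ρ = 3254 kg/m³
  titanium alloy: E = 105.8 GPa, ρ = 4453 kg/m³
  maraging steel: E = 184.4 GPa, ρ = 8010 kg/m³
  PEEK: E = 3.990 GPa, ρ = 1312 kg/m³
  silicon nitride: M = 5.33×10⁻³
  borosilicate glass: M = 3.57×10⁻³
  titanium alloy: M = 2.31×10⁻³
  maraging steel: M = 1.70×10⁻³
  epoxy: M = 1.63×10⁻³
  PEEK: M = 1.52×10⁻³
  brass: M = 1.18×10⁻³
The maximum is for silicon nitride.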